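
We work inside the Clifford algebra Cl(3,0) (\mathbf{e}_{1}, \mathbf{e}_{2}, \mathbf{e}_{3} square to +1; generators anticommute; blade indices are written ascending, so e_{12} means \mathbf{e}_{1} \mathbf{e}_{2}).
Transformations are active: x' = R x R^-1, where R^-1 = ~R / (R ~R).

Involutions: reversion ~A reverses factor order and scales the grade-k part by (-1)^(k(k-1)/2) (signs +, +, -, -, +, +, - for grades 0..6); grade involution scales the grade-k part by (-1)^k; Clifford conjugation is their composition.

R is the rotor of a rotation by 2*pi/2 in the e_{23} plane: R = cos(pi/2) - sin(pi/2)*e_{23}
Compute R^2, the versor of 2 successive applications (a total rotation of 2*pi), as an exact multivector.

Because a rotor carries half the rotation angle, composing 2 copies of this e_{23}-plane rotor multiplies the phase: 2*(pi/2) = \pi, hence R^2 = cos(\pi) - sin(\pi)*e_{23}.
cos(\pi) = -1 and sin(\pi) = 0, so R^2 = -1. The total rotation 2*pi is 1 full turn, so every vector returns to itself, yet the rotor is -1, on the OTHER sheet of the double cover (an odd number of 2*pi turns).
Answer: -1


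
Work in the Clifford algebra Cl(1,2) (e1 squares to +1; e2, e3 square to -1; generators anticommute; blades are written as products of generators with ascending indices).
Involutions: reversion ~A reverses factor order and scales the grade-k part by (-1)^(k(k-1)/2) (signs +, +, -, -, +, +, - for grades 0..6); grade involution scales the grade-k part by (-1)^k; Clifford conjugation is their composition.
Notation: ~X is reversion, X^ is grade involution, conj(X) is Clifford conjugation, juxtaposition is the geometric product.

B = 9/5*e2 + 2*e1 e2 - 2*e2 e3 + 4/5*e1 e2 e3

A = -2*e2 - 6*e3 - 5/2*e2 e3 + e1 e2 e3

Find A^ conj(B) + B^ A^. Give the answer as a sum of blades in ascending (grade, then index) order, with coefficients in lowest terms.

first term: 47/5 + 12*e2 + 5/2*e3 - 24/5*e1 e2 + 42/5*e1 e3 + 54/5*e2 e3 - 12*e1 e2 e3
second term: -11/5 - 8*e1 + 12*e2 - 21/2*e3 + 24/5*e1 e2 + 26/5*e1 e3 - 54/5*e2 e3 + 12*e1 e2 e3
Answer: 36/5 - 8*e1 + 24*e2 - 8*e3 + 68/5*e1 e3


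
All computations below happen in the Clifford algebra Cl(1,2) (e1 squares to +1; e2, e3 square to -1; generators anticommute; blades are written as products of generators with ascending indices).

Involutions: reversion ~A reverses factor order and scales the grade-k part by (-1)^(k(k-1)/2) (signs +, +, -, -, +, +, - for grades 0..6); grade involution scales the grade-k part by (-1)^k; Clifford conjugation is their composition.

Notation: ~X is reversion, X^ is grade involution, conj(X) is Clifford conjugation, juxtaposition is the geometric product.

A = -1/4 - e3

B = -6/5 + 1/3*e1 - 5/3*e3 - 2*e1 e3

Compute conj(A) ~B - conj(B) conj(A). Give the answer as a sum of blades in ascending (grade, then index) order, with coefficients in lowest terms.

first term: 59/30 + 23/12*e1 - 47/60*e3 - 5/6*e1 e3
second term: -41/30 - 23/12*e1 - 97/60*e3 - 5/6*e1 e3
Answer: 10/3 + 23/6*e1 + 5/6*e3


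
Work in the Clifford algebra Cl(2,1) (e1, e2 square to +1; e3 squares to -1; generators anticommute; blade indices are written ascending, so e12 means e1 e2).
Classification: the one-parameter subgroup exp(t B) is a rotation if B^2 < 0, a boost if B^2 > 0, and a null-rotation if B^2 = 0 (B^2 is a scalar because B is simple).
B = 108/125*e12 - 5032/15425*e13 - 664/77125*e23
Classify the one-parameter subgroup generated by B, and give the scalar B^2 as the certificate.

B^2 term by term: the squares give (108/125)^2*(e12)^2 + (-5032/15425)^2*(e13)^2 + (-664/77125)^2*(e23)^2 = 11664/15625*(-1) + 25321024/237930625*(+1) + 440896/5948265625*(+1) = -16/25 (each basis 2-blade squares to minus the product of its generators' squares); cross terms between blades sharing an index anticommute and cancel. So B^2 = -16/25.
Answer: rotation, certificate B^2 = -16/25. Key observation: B^2 = -16/25 is a conjugation invariant, so its sign decides the class regardless of the surface form of B.


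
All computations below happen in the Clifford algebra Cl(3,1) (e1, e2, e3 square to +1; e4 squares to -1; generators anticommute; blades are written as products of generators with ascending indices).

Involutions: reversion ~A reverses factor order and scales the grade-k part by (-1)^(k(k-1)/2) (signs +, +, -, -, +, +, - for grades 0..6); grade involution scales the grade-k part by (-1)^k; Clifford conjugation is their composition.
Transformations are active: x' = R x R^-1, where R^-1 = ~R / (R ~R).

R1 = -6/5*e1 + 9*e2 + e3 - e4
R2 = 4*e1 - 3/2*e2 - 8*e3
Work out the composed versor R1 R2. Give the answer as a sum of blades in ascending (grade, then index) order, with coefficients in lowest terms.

Distribute over the terms of R2 (each basis-blade product reordered to ascending indices, repeated generators contracted through their squares):
R1 (4*e1) = -24/5 - 36*e1 e2 - 4*e1 e3 + 4*e1 e4
R1 (-3/2*e2) = -27/2 + 9/5*e1 e2 + 3/2*e2 e3 - 3/2*e2 e4
R1 (-8*e3) = -8 + 48/5*e1 e3 - 72*e2 e3 - 8*e3 e4
Summing the partial products and collecting blades:
Answer: -263/10 - 171/5*e1 e2 + 28/5*e1 e3 + 4*e1 e4 - 141/2*e2 e3 - 3/2*e2 e4 - 8*e3 e4


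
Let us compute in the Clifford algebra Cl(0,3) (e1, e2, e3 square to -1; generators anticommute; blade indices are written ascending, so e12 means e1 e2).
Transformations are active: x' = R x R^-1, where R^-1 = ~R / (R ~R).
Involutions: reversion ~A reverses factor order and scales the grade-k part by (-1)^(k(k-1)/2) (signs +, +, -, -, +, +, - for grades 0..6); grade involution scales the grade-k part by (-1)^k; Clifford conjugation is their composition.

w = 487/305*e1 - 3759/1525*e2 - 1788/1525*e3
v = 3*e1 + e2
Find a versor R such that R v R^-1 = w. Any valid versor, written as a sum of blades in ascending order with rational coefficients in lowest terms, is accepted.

Equal squares first: v^2 = w^2 = -10. Then v + w = 1402/305*e1 - 2234/1525*e2 - 1788/1525*e3 is a versor taking v to w, provided it is invertible.
Answer: 1402/305*e1 - 2234/1525*e2 - 1788/1525*e3


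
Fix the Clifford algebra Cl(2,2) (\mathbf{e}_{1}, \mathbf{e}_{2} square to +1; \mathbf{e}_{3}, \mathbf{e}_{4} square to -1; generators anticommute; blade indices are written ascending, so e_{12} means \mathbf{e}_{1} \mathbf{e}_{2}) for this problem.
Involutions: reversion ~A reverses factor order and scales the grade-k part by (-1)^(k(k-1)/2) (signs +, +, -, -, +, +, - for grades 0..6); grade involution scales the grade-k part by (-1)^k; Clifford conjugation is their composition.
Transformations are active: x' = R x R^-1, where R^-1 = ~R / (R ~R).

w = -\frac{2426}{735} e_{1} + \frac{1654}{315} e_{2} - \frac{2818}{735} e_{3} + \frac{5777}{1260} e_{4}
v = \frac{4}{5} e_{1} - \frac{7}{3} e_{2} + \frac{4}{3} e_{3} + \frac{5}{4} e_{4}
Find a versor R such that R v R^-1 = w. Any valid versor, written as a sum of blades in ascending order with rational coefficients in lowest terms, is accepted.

Since q(v) = q(w) = \frac{3293}{1200}, the sum R = v + w = -\frac{1838}{735} e_{1} + \frac{919}{315} e_{2} - \frac{1838}{735} e_{3} + \frac{1838}{315} e_{4} does the job whenever invertible.
Answer: -\frac{1838}{735} e_{1} + \frac{919}{315} e_{2} - \frac{1838}{735} e_{3} + \frac{1838}{315} e_{4}


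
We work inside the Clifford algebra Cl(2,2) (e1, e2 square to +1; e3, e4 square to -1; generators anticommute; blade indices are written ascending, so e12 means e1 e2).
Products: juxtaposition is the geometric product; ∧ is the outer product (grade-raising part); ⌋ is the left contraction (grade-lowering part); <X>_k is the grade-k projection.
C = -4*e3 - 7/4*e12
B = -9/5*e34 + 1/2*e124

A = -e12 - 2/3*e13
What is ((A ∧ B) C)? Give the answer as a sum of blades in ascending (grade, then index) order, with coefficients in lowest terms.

step 1: 9/5*e1234
step 2: 63/20*e34 - 36/5*e124
Answer: 63/20*e34 - 36/5*e124


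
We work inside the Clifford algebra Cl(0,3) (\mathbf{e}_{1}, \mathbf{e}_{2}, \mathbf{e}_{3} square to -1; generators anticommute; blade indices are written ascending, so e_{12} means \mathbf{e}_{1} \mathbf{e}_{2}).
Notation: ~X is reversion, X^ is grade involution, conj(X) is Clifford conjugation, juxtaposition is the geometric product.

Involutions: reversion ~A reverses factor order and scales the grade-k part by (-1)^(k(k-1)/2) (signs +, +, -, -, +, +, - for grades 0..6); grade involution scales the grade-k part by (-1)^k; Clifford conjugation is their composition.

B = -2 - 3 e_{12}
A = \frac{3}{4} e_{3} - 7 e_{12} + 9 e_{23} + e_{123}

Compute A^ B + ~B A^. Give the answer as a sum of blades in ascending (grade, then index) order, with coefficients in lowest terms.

first term: -21 - \frac{3}{2} e_{3} + 14 e_{12} - 27 e_{13} - 18 e_{23} + \frac{17}{4} e_{123}
second term: 21 + \frac{9}{2} e_{3} + 14 e_{12} - 27 e_{13} - 18 e_{23} - \frac{1}{4} e_{123}
Answer: 3 e_{3} + 28 e_{12} - 54 e_{13} - 36 e_{23} + 4 e_{123}


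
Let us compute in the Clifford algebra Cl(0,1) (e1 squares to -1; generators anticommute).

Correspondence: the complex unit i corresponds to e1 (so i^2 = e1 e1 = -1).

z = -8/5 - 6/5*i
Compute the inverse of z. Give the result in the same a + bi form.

In blades: z = -8/5 - 6/5*e1.
With qbar = -8/5 + 6/5*e1 (scalar fixed, mapped units negated), z qbar = 4 (the sum of squared coefficients), so z^-1 = qbar / (4) = -2/5 + 3/10*e1; translating back:
Answer: -2/5 + 3/10*i


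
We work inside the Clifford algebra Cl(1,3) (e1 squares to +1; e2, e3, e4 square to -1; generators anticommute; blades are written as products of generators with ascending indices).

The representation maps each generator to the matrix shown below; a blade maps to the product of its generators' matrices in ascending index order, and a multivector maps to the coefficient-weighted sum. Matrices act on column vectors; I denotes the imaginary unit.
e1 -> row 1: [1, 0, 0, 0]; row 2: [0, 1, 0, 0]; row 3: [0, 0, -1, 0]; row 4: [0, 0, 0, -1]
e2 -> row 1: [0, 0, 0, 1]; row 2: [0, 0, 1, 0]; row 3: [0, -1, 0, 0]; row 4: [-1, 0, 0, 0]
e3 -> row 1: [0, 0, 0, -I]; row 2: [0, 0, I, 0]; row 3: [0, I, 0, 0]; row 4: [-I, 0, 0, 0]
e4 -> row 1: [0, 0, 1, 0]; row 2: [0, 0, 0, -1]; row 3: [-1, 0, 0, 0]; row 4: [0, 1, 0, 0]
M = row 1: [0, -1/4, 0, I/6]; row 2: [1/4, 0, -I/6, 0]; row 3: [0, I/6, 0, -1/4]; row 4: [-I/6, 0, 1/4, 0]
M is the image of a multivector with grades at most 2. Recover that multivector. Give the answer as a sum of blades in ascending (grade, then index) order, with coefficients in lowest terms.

Method: the blade images are trace-orthogonal — tr(rho(e_A) rho(e_B)^-1) = 4 if A = B and 0 otherwise — and rho(e_A)^-1 = (e_A)^2 * rho(e_A) with (e_A)^2 = +1 or -1, so the coefficient of e_A in the preimage is (e_A)^2 * tr(M rho(e_A))/4.
Nonzero projections over blades of grade <= 2: e1 e3: (e1 e3)^2 = +1, tr(M rho(e1 e3)) = -2/3, coefficient -1/6; e2 e4: (e2 e4)^2 = -1, tr(M rho(e2 e4)) = 1, coefficient -1/4. Every other blade of grade <= 2 projects to 0.
Answer: -1/6*e1 e3 - 1/4*e2 e4


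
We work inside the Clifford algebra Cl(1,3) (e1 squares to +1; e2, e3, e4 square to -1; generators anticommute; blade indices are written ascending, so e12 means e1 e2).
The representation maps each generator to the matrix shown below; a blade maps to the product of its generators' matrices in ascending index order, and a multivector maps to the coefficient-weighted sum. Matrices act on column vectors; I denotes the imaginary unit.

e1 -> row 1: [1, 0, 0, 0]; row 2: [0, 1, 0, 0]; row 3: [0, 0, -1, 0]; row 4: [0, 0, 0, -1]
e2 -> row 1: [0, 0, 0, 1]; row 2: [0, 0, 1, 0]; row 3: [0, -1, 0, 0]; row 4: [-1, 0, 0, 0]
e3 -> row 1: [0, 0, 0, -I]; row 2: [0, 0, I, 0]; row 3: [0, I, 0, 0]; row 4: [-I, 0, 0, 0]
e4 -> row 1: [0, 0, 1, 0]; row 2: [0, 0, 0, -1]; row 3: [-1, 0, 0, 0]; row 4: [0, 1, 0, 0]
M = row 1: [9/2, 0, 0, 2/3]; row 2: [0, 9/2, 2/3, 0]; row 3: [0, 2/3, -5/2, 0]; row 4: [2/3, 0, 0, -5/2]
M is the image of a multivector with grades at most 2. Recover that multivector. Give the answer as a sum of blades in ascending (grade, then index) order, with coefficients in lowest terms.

Method: the blade images are trace-orthogonal — tr(rho(e_A) rho(e_B)^-1) = 4 if A = B and 0 otherwise — and rho(e_A)^-1 = (e_A)^2 * rho(e_A) with (e_A)^2 = +1 or -1, so the coefficient of e_A in the preimage is (e_A)^2 * tr(M rho(e_A))/4.
Nonzero projections over blades of grade <= 2: 1: (1)^2 = +1, tr(M 1) = 4, coefficient 1; e1: (e1)^2 = +1, tr(M rho(e1)) = 14, coefficient 7/2; e12: (e12)^2 = +1, tr(M rho(e12)) = 8/3, coefficient 2/3. Every other blade of grade <= 2 projects to 0.
Answer: 1 + 7/2*e1 + 2/3*e12


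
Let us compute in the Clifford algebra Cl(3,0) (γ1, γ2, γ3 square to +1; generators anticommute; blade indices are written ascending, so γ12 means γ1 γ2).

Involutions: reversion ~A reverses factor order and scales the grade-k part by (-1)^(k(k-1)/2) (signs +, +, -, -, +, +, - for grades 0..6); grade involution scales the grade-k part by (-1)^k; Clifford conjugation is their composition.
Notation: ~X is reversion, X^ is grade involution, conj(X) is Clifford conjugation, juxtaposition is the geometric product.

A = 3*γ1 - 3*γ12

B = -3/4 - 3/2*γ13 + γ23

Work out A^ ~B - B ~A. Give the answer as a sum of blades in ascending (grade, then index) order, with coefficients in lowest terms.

first term: 9/4*γ1 - 9/2*γ3 + 9/4*γ12 + 3*γ13 + 9/2*γ23 + 3*γ123
second term: -9/4*γ1 + 9/2*γ3 - 9/4*γ12 - 3*γ13 - 9/2*γ23 + 3*γ123
Answer: 9/2*γ1 - 9*γ3 + 9/2*γ12 + 6*γ13 + 9*γ23


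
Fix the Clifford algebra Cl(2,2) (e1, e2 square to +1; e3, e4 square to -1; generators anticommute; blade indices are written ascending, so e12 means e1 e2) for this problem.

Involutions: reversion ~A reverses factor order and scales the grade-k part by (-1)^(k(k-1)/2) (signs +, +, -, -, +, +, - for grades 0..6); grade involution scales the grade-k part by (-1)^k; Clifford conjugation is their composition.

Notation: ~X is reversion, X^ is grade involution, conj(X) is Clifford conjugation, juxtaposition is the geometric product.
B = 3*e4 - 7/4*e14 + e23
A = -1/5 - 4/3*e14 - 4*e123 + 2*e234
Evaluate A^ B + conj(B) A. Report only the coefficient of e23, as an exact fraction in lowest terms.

first term: 7/3 + 8*e1 - 13/5*e4 + 7/20*e14 + 29/5*e23 + 7/2*e123 - 7*e234 + 32/3*e1234
second term: -7/3 + 8*e1 - 7/5*e4 - 7/20*e14 + 31/5*e23 - 7/2*e123 + 7*e234 - 32/3*e1234
Answer: 12


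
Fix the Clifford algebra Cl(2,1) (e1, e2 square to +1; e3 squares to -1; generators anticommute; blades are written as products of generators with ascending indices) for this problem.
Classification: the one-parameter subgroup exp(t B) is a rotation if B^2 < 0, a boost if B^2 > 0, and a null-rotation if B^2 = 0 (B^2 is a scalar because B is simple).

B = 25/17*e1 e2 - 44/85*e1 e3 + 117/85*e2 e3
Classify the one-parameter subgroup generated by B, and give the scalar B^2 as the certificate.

B^2 term by term: the squares give (25/17)^2*(e1 e2)^2 + (-44/85)^2*(e1 e3)^2 + (117/85)^2*(e2 e3)^2 = 625/289*(-1) + 1936/7225*(+1) + 13689/7225*(+1) = 0 (each basis 2-blade squares to minus the product of its generators' squares); cross terms between blades sharing an index anticommute and cancel. So B^2 = 0.
Answer: null-rotation, certificate B^2 = 0. Check the certificate: B^2 = 0, and that sign is decisive whatever form B takes.


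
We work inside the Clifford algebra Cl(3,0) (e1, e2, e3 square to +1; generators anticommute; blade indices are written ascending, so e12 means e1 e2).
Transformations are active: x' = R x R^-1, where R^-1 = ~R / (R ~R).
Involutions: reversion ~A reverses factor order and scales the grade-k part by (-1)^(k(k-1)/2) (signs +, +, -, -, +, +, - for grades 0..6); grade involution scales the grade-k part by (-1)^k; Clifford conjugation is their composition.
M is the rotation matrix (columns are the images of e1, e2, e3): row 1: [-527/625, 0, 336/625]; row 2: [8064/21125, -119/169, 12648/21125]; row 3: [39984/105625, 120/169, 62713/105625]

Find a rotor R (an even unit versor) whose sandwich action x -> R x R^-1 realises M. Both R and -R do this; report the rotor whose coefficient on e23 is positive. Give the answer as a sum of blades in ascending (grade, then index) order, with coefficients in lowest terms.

Method: write R = a + b12*e12 + b13*e13 + b23*e23 with a^2 + b12^2 + b13^2 + b23^2 = 1 (so R^-1 = ~R). Expanding the columns R e_j ~R gives tr M = 4a^2 - 1 and, from the antisymmetric part, M21 - M12 = -4a*b12, M13 - M31 = 4a*b13, M32 - M23 = -4a*b23.
Here tr M = -4029/4225, so a^2 = (1 + tr M)/4 = 49/4225 and a = ±7/65. Taking a = 7/65: M21 - M12 = 8064/21125, M13 - M31 = 672/4225, M32 - M23 = 2352/21125, giving b12 = -288/325, b13 = 24/65, b23 = -84/325, i.e. R = 7/65 - 288/325*e12 + 24/65*e13 - 84/325*e23.
Its e23 coefficient is negative, so report the other preimage -R.
Answer: -7/65 + 288/325*e12 - 24/65*e13 + 84/325*e23. Uniqueness: Spin(3) -> SO(3) maps R and -R to the same rotation of trace -4029/4225; fixing the sign of the e23 coefficient removes the ambiguity.


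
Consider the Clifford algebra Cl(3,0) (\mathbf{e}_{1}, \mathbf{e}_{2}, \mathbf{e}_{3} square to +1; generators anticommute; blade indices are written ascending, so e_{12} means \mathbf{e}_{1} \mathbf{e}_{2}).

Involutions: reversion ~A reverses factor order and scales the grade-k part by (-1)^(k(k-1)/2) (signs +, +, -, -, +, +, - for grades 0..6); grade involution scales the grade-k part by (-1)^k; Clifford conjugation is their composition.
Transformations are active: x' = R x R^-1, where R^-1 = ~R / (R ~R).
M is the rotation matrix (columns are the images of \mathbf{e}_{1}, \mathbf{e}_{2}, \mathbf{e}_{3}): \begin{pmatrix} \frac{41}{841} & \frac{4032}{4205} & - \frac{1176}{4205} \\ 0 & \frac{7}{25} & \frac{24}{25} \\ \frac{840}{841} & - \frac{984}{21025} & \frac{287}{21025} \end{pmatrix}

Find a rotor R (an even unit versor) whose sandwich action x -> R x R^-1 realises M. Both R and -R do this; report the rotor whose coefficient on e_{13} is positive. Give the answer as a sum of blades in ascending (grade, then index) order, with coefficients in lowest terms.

Method: write R = a + b12*e_{12} + b13*e_{13} + b23*e_{23} with a^2 + b12^2 + b13^2 + b23^2 = 1 (so R^-1 = ~R). Expanding the columns R e_j ~R gives tr M = 4a^2 - 1 and, from the antisymmetric part, M21 - M12 = -4a*b12, M13 - M31 = 4a*b13, M32 - M23 = -4a*b23.
Here tr M = \frac{7199}{21025}, so a^2 = (1 + tr M)/4 = \frac{7056}{21025} and a = ±\frac{84}{145}. Taking a = \frac{84}{145}: M21 - M12 = -\frac{4032}{4205}, M13 - M31 = -\frac{5376}{4205}, M32 - M23 = -\frac{21168}{21025}, giving b12 = \frac{12}{29}, b13 = -\frac{16}{29}, b23 = \frac{63}{145}, i.e. R = \frac{84}{145} + \frac{12}{29} e_{12} - \frac{16}{29} e_{13} + \frac{63}{145} e_{23}.
Its e_{13} coefficient is negative, so report the other preimage -R.
Answer: -\frac{84}{145} - \frac{12}{29} e_{12} + \frac{16}{29} e_{13} - \frac{63}{145} e_{23}. Why the constraint matters: R and -R act identically through the sandwich — M has trace \frac{7199}{21025} either way — so only the sign condition on e_{13} picks one of the two preimages.


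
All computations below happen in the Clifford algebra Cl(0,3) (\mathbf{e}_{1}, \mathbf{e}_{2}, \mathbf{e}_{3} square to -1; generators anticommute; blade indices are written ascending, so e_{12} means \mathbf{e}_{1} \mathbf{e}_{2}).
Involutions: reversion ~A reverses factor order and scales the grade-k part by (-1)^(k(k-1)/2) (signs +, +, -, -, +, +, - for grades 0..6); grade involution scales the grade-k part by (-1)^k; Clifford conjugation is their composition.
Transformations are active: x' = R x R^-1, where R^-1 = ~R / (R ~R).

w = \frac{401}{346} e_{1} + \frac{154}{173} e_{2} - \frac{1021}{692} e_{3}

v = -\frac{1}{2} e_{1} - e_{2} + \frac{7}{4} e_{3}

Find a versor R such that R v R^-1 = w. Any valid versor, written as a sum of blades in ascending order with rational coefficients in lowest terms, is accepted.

Sketch: the shared square -\frac{69}{16} makes R = v + w = \frac{114}{173} e_{1} - \frac{19}{173} e_{2} + \frac{95}{346} e_{3} the natural versor; its sandwich fixes that direction, negates (v - w)/2, and sends v to w.
Answer: \frac{114}{173} e_{1} - \frac{19}{173} e_{2} + \frac{95}{346} e_{3}


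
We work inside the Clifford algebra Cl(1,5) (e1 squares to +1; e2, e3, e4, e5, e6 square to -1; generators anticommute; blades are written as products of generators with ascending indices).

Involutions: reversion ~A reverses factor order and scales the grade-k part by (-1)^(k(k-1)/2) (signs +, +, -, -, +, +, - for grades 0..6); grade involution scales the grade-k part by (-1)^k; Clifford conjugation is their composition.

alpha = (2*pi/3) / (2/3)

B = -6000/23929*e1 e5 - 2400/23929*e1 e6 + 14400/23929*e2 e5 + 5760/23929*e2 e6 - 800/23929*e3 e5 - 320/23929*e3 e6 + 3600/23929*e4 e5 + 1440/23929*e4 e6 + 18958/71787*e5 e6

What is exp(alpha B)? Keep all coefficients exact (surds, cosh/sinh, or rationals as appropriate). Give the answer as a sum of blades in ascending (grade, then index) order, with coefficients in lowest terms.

B^2 term by term: the squares give (-6000/23929)^2*(e1 e5)^2 + (-2400/23929)^2*(e1 e6)^2 + (14400/23929)^2*(e2 e5)^2 + (5760/23929)^2*(e2 e6)^2 + (-800/23929)^2*(e3 e5)^2 + (-320/23929)^2*(e3 e6)^2 + (3600/23929)^2*(e4 e5)^2 + (1440/23929)^2*(e4 e6)^2 + (18958/71787)^2*(e5 e6)^2 = 36000000/572597041*(+1) + 5760000/572597041*(+1) + 207360000/572597041*(-1) + 33177600/572597041*(-1) + 640000/572597041*(-1) + 102400/572597041*(-1) + 12960000/572597041*(-1) + 2073600/572597041*(-1) + 359405764/5153373369*(-1) = -4/9 (each basis 2-blade squares to minus the product of its generators' squares); cross terms between blades sharing an index anticommute and cancel; the commuting (index-disjoint) pairs give grade-4 terms 2*c*c'*(blade product), which cancel blade by blade — e1 e2 e5 e6: 69120000/572597041 - 69120000/572597041 = 0; e1 e3 e5 e6: -3840000/572597041 + 3840000/572597041 = 0; e1 e4 e5 e6: 17280000/572597041 - 17280000/572597041 = 0; e2 e3 e5 e6: 9216000/572597041 - 9216000/572597041 = 0; e2 e4 e5 e6: -41472000/572597041 + 41472000/572597041 = 0; e3 e4 e5 e6: 2304000/572597041 - 2304000/572597041 = 0 — confirming B is simple. So B^2 = -4/9.
B^2 = -4/9 — circular case — the even/odd split gives cos and sin: l = 2/3, alpha*l = 2*pi/3, so exp(alpha B) = cos(2*pi/3) + (sin(2*pi/3)/(2/3))*B = -1/2 + (3*sqrt(3)/4)*B.
Answer: -1/2 - 4500*sqrt(3)/23929*e1 e5 - 1800*sqrt(3)/23929*e1 e6 + 10800*sqrt(3)/23929*e2 e5 + 4320*sqrt(3)/23929*e2 e6 - 600*sqrt(3)/23929*e3 e5 - 240*sqrt(3)/23929*e3 e6 + 2700*sqrt(3)/23929*e4 e5 + 1080*sqrt(3)/23929*e4 e6 + 9479*sqrt(3)/47858*e5 e6


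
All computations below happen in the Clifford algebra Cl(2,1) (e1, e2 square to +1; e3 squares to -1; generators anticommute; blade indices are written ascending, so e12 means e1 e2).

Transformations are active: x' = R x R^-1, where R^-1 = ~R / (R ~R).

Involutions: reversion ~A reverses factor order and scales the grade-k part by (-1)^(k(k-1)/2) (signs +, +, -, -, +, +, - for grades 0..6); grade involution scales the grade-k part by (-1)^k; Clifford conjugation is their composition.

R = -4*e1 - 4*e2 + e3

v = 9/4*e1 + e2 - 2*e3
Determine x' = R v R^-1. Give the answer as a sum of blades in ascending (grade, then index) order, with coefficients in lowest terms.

~R = -4*e1 - 4*e2 + e3, and R ~R = 31, so R^-1 = ~R / (31).
R v = -11 + 5*e12 + 23/4*e13 + 7*e23
Answer: 73/124*e1 + 57/31*e2 + 40/31*e3


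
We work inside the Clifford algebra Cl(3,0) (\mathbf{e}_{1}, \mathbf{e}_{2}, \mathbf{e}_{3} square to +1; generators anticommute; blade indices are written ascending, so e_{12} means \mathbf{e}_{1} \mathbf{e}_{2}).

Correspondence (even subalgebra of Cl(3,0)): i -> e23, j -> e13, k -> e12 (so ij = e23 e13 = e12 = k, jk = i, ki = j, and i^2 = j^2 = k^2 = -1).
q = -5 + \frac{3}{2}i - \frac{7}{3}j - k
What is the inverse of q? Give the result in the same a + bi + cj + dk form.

In blades: q = -5 - e_{12} - \frac{7}{3} e_{13} + \frac{3}{2} e_{23}.
With qbar = -5 + e_{12} + \frac{7}{3} e_{13} - \frac{3}{2} e_{23} (scalar fixed, mapped units negated), q qbar = \frac{1213}{36} (the sum of squared coefficients), so q^-1 = qbar / (\frac{1213}{36}) = -\frac{180}{1213} + \frac{36}{1213} e_{12} + \frac{84}{1213} e_{13} - \frac{54}{1213} e_{23}; translating back:
Answer: -\frac{180}{1213} - \frac{54}{1213}i + \frac{84}{1213}j + \frac{36}{1213}k


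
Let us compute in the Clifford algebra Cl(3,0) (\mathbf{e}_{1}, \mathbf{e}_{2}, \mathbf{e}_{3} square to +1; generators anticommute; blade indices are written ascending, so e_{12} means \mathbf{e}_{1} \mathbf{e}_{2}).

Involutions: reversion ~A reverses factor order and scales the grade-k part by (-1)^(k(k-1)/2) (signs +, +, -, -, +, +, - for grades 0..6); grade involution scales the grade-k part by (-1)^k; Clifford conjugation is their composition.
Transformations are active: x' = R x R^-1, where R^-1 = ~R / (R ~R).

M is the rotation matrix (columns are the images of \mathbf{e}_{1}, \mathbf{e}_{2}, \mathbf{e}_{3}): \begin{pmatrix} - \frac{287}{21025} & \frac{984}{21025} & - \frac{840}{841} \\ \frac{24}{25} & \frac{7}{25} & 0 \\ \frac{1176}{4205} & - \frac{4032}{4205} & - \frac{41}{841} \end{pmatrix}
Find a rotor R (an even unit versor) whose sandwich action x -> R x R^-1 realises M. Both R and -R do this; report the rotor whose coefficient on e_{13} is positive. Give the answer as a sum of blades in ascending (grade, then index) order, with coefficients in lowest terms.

Method: write R = a + b12*e_{12} + b13*e_{13} + b23*e_{23} with a^2 + b12^2 + b13^2 + b23^2 = 1 (so R^-1 = ~R). Expanding the columns R e_j ~R gives tr M = 4a^2 - 1 and, from the antisymmetric part, M21 - M12 = -4a*b12, M13 - M31 = 4a*b13, M32 - M23 = -4a*b23.
Here tr M = \frac{183}{841}, so a^2 = (1 + tr M)/4 = \frac{256}{841} and a = ±\frac{16}{29}. Taking a = \frac{16}{29}: M21 - M12 = \frac{768}{841}, M13 - M31 = -\frac{5376}{4205}, M32 - M23 = -\frac{4032}{4205}, giving b12 = -\frac{12}{29}, b13 = -\frac{84}{145}, b23 = \frac{63}{145}, i.e. R = \frac{16}{29} - \frac{12}{29} e_{12} - \frac{84}{145} e_{13} + \frac{63}{145} e_{23}.
Its e_{13} coefficient is negative, so report the other preimage -R.
Answer: -\frac{16}{29} + \frac{12}{29} e_{12} + \frac{84}{145} e_{13} - \frac{63}{145} e_{23}. Why the constraint matters: R and -R act identically through the sandwich — M has trace \frac{183}{841} either way — so only the sign condition on e_{13} picks one of the two preimages.


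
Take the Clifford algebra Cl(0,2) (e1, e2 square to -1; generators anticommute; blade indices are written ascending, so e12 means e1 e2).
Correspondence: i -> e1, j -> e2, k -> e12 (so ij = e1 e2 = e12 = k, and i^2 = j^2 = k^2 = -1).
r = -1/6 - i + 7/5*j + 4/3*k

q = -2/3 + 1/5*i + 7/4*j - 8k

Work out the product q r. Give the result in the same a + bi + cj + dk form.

In blades: q = -2/3 + 1/5*e1 + 7/4*e2 - 8*e12, r = -1/6 - e1 + 7/5*e2 + 4/3*e12.
Distribute q over r term by term (generator squares from the signature, products reordered to ascending indices): (-2/3)*r = 1/9 + 2/3*e1 - 14/15*e2 - 8/9*e12; (1/5*e1)*r = 1/5 - 1/30*e1 - 4/15*e2 + 7/25*e12; (7/4*e2)*r = -49/20 + 7/3*e1 - 7/24*e2 + 7/4*e12; (-8*e12)*r = 32/3 + 56/5*e1 + 8*e2 + 4/3*e12.
Sum: 307/36 + 85/6*e1 + 781/120*e2 + 2227/900*e12; translating back through the correspondence:
Answer: 307/36 + 85/6*i + 781/120*j + 2227/900*k


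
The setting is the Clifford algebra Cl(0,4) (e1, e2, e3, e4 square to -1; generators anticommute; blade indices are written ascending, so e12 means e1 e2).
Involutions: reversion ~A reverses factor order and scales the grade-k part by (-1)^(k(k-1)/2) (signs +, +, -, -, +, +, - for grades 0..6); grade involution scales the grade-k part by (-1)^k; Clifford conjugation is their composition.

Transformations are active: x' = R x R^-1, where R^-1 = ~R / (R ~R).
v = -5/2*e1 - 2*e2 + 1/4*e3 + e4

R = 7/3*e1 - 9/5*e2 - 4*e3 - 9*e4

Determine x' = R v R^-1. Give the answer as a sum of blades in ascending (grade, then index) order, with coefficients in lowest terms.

~R = 7/3*e1 - 9/5*e2 - 4*e3 - 9*e4, and R ~R = -23779/225, so R^-1 = ~R / (-23779/225).
R v = 367/30 - 55/6*e12 - 113/12*e13 - 121/6*e14 - 169/20*e23 - 99/5*e24 - 7/4*e34
Answer: 13315/6794*e1 + 57467/23779*e2 + 64301/95116*e3 + 25766/23779*e4


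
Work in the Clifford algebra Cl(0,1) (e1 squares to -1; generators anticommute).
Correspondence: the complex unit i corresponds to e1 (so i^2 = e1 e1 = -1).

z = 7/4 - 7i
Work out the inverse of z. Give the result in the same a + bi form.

In blades: z = 7/4 - 7*e1.
With qbar = 7/4 + 7*e1 (scalar fixed, mapped units negated), z qbar = 833/16 (the sum of squared coefficients), so z^-1 = qbar / (833/16) = 4/119 + 16/119*e1; translating back:
Answer: 4/119 + 16/119*i


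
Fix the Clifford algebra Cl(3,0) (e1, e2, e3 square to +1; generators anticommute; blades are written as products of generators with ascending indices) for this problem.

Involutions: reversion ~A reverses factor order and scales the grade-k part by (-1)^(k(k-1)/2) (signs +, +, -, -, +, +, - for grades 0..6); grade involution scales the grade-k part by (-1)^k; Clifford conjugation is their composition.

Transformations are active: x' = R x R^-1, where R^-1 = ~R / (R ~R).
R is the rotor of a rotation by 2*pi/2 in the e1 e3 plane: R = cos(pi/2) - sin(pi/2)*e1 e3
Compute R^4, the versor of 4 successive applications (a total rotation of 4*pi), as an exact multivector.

Rotor phase runs at HALF the rotation angle; powers of one rotor simply add phase, so after 4 steps in e1 e3 the phase is 4*pi/2 = 2*pi and R^4 = cos(2*pi) - sin(2*pi)*e1 e3.
cos(2*pi) = 1 and sin(2*pi) = 0, so R^4 = 1. The total rotation 4*pi is 2 full turns, so every vector returns to itself, yet the rotor is +1, back on the identity sheet (an even number of 2*pi turns).
Answer: 1


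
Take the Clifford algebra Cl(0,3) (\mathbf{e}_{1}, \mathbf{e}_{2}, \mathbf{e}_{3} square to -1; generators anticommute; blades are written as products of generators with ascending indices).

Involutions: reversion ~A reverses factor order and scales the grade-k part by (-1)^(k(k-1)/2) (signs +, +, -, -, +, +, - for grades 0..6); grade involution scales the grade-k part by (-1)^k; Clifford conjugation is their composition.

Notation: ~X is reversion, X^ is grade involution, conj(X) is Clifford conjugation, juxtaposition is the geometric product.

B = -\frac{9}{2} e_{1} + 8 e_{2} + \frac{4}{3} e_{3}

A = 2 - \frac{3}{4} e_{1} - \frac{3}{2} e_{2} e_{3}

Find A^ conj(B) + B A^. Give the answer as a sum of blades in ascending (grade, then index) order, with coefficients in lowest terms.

first term: -\frac{27}{8} + 9 e_{1} - 18 e_{2} + \frac{28}{3} e_{3} - 6 e_{1} e_{2} - e_{1} e_{3} - \frac{27}{4} e_{1} e_{2} e_{3}
second term: \frac{27}{8} - 9 e_{1} + 14 e_{2} + \frac{44}{3} e_{3} - 6 e_{1} e_{2} - e_{1} e_{3} + \frac{27}{4} e_{1} e_{2} e_{3}
Answer: -4 e_{2} + 24 e_{3} - 12 e_{1} e_{2} - 2 e_{1} e_{3}


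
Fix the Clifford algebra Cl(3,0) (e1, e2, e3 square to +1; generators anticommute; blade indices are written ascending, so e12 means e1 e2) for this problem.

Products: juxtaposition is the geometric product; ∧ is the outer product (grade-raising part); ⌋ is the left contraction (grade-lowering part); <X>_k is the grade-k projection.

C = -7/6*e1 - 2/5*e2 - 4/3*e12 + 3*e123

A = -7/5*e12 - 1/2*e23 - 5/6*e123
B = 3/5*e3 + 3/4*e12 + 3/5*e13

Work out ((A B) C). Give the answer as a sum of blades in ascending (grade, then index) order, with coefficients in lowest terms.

step 1: 21/20 - 4/5*e2 + 5/8*e3 - 4/5*e12 + 3/8*e13 + 21/25*e23 - 21/25*e123
step 2: 133/75 - 539/120*e1 - 137/600*e2 + 4107/2000*e3 - 11/24*e12 + 23479/6000*e13 + 73/100*e23 + 223/150*e123
Answer: 133/75 - 539/120*e1 - 137/600*e2 + 4107/2000*e3 - 11/24*e12 + 23479/6000*e13 + 73/100*e23 + 223/150*e123


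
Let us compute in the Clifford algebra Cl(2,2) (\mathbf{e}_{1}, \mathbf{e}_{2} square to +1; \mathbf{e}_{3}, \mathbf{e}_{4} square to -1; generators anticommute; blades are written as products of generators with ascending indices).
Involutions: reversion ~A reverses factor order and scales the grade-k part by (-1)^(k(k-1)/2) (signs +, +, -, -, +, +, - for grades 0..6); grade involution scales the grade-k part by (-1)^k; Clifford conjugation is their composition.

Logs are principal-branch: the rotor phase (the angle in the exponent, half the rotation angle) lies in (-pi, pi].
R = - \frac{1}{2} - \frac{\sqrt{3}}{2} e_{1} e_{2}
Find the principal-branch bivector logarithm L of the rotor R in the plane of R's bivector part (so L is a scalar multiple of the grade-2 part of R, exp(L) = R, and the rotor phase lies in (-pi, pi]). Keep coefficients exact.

The scalar part of R is - \frac{1}{2}, so the principal-branch rotor phase is pinned; divide the bivector part by its sine to get the unit plane — L is the phase times that plane.
Concretely: cos(phase) = - \frac{1}{2} gives phase = ±\frac{2 \pi}{3}, and since phase/sin(phase) is even the sign is immaterial: L = (phase/sin(phase)) * <R>_2 = (\frac{4 \sqrt{3} \pi}{9}) * <R>_2.
Answer: - \frac{2 \pi}{3} e_{1} e_{2}


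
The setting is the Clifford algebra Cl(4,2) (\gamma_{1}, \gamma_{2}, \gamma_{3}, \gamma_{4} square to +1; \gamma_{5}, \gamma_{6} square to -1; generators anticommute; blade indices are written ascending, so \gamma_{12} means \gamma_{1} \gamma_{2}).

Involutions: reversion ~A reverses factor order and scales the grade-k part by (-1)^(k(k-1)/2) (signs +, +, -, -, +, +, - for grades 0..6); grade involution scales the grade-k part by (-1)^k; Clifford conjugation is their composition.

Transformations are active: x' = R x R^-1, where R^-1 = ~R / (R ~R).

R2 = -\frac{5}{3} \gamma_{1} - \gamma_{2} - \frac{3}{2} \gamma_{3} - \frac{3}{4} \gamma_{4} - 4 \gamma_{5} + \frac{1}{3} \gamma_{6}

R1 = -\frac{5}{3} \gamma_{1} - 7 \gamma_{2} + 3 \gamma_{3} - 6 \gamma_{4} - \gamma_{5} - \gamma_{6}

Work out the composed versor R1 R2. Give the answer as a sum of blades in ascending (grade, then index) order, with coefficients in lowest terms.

Distribute over the terms of R1 (each basis-blade product reordered to ascending indices, repeated generators contracted through their squares):
(-\frac{5}{3} \gamma_{1}) R2 = \frac{25}{9} + \frac{5}{3} \gamma_{12} + \frac{5}{2} \gamma_{13} + \frac{5}{4} \gamma_{14} + \frac{20}{3} \gamma_{15} - \frac{5}{9} \gamma_{16}
(-7 \gamma_{2}) R2 = 7 - \frac{35}{3} \gamma_{12} + \frac{21}{2} \gamma_{23} + \frac{21}{4} \gamma_{24} + 28 \gamma_{25} - \frac{7}{3} \gamma_{26}
(3 \gamma_{3}) R2 = -\frac{9}{2} + 5 \gamma_{13} + 3 \gamma_{23} - \frac{9}{4} \gamma_{34} - 12 \gamma_{35} + \gamma_{36}
(-6 \gamma_{4}) R2 = \frac{9}{2} - 10 \gamma_{14} - 6 \gamma_{24} - 9 \gamma_{34} + 24 \gamma_{45} - 2 \gamma_{46}
(-\gamma_{5}) R2 = -4 - \frac{5}{3} \gamma_{15} - \gamma_{25} - \frac{3}{2} \gamma_{35} - \frac{3}{4} \gamma_{45} - \frac{1}{3} \gamma_{56}
(-\gamma_{6}) R2 = \frac{1}{3} - \frac{5}{3} \gamma_{16} - \gamma_{26} - \frac{3}{2} \gamma_{36} - \frac{3}{4} \gamma_{46} - 4 \gamma_{56}
Summing the partial products and collecting blades:
Answer: \frac{55}{9} - 10 \gamma_{12} + \frac{15}{2} \gamma_{13} - \frac{35}{4} \gamma_{14} + 5 \gamma_{15} - \frac{20}{9} \gamma_{16} + \frac{27}{2} \gamma_{23} - \frac{3}{4} \gamma_{24} + 27 \gamma_{25} - \frac{10}{3} \gamma_{26} - \frac{45}{4} \gamma_{34} - \frac{27}{2} \gamma_{35} - \frac{1}{2} \gamma_{36} + \frac{93}{4} \gamma_{45} - \frac{11}{4} \gamma_{46} - \frac{13}{3} \gamma_{56}


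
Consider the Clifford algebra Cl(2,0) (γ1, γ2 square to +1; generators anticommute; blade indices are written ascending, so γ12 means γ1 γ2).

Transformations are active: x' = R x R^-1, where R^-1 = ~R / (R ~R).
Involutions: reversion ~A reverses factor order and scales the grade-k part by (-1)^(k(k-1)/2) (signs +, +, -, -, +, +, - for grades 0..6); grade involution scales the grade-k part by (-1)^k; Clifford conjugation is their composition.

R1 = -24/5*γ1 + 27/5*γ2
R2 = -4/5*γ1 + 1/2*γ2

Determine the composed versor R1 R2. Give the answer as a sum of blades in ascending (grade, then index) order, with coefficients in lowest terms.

Distribute over the terms of R1 (each basis-blade product reordered to ascending indices, repeated generators contracted through their squares):
(-24/5*γ1) R2 = 96/25 - 12/5*γ12
(27/5*γ2) R2 = 27/10 + 108/25*γ12
Summing the partial products and collecting blades:
Answer: 327/50 + 48/25*γ12


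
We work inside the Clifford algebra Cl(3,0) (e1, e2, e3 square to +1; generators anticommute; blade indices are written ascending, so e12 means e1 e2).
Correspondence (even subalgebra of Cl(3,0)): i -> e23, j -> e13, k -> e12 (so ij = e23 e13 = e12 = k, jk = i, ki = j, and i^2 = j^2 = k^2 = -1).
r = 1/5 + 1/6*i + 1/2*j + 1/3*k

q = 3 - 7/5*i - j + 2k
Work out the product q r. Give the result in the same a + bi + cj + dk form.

In blades: q = 3 + 2*e12 - e13 - 7/5*e23, r = 1/5 + 1/3*e12 + 1/2*e13 + 1/6*e23.
Distribute q over r term by term (generator squares from the signature, products reordered to ascending indices): (3)*r = 3/5 + e12 + 3/2*e13 + 1/2*e23; (2*e12)*r = -2/3 + 2/5*e12 + 1/3*e13 - e23; (-e13)*r = 1/2 + 1/6*e12 - 1/5*e13 - 1/3*e23; (-7/5*e23)*r = 7/30 - 7/10*e12 + 7/15*e13 - 7/25*e23.
Sum: 2/3 + 13/15*e12 + 21/10*e13 - 167/150*e23; translating back through the correspondence:
Answer: 2/3 - 167/150*i + 21/10*j + 13/15*k


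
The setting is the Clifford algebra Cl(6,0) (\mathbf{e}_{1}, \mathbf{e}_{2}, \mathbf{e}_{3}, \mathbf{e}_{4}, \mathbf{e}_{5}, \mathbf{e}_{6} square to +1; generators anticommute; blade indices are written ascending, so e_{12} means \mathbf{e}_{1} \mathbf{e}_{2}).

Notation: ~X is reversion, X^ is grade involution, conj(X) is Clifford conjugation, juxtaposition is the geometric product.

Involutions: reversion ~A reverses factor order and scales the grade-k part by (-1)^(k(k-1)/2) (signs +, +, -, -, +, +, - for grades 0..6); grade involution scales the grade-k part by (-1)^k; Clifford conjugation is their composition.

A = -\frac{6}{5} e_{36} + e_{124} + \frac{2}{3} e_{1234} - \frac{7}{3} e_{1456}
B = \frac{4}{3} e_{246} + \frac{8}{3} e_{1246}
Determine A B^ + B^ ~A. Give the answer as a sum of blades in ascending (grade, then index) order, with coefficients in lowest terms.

first term: -\frac{8}{3} e_{6} + \frac{4}{3} e_{16} - \frac{56}{9} e_{25} - \frac{16}{9} e_{36} - \frac{28}{9} e_{125} - \frac{8}{9} e_{136} - \frac{8}{5} e_{234} + \frac{16}{5} e_{1234}
second term: -\frac{8}{3} e_{6} + \frac{4}{3} e_{16} + \frac{56}{9} e_{25} + \frac{16}{9} e_{36} - \frac{28}{9} e_{125} - \frac{8}{9} e_{136} - \frac{8}{5} e_{234} + \frac{16}{5} e_{1234}
Answer: -\frac{16}{3} e_{6} + \frac{8}{3} e_{16} - \frac{56}{9} e_{125} - \frac{16}{9} e_{136} - \frac{16}{5} e_{234} + \frac{32}{5} e_{1234}


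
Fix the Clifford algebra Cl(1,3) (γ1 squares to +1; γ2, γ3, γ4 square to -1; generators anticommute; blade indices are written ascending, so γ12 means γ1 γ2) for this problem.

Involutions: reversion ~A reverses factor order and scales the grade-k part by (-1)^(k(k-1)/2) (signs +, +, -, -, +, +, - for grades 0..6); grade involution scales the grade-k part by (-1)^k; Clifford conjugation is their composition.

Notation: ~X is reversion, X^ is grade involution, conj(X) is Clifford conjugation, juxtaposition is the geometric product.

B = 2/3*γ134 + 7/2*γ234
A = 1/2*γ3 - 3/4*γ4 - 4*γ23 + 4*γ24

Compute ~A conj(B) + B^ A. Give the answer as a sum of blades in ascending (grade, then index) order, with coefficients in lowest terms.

first term: -14*γ3 - 14*γ4 + 1/2*γ13 + 1/3*γ14 + 21/8*γ23 + 7/4*γ24 - 8/3*γ123 - 8/3*γ124
second term: -14*γ3 - 14*γ4 - 1/2*γ13 - 1/3*γ14 - 21/8*γ23 - 7/4*γ24 + 8/3*γ123 + 8/3*γ124
Answer: -28*γ3 - 28*γ4


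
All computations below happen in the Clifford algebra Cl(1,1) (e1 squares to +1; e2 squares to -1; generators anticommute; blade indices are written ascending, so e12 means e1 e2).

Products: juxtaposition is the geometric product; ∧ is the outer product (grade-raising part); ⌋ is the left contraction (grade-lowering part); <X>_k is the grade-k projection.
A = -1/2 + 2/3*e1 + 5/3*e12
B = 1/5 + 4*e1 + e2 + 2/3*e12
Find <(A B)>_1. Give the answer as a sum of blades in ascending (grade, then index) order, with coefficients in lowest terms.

step 1: 331/90 - 53/15*e1 - 121/18*e2 + 2/3*e12
step 2: -53/15*e1 - 121/18*e2
Answer: -53/15*e1 - 121/18*e2
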